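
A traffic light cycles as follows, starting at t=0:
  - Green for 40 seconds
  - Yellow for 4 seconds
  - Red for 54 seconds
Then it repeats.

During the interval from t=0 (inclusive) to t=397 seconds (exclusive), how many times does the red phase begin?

Answer: 4

Derivation:
Cycle = 40+4+54 = 98s
red phase starts at t = k*98 + 44 for k=0,1,2,...
Need k*98+44 < 397 → k < 3.602
k ∈ {0, ..., 3} → 4 starts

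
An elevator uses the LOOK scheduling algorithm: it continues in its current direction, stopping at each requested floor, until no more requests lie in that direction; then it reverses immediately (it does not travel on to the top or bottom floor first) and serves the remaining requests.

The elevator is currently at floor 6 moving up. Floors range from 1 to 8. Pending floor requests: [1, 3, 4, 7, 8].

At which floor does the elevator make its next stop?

Answer: 7

Derivation:
Current floor: 6, direction: up
Requests above: [7, 8]
Requests below: [1, 3, 4]
Moving up and requests lie above → nearest above is min([7, 8]) = 7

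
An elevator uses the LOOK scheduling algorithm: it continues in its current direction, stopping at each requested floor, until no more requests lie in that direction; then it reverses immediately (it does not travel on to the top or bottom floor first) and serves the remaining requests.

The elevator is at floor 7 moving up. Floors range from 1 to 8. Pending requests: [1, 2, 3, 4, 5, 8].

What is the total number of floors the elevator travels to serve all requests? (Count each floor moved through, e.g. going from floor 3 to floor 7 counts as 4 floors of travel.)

Start at floor 7 moving up, LOOK stop order: [8, 5, 4, 3, 2, 1]
  7 → 8: |8-7| = 1, total = 1
  8 → 5: |5-8| = 3, total = 4
  5 → 4: |4-5| = 1, total = 5
  4 → 3: |3-4| = 1, total = 6
  3 → 2: |2-3| = 1, total = 7
  2 → 1: |1-2| = 1, total = 8

Answer: 8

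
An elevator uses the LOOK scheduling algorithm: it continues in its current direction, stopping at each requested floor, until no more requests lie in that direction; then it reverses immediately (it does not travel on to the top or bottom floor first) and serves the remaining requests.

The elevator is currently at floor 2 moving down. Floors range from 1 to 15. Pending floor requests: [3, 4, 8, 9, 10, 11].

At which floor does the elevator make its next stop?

Current floor: 2, direction: down
Requests above: [3, 4, 8, 9, 10, 11]
Requests below: []
Moving down but no requests below → reverse; nearest above is min([3, 4, 8, 9, 10, 11]) = 3

Answer: 3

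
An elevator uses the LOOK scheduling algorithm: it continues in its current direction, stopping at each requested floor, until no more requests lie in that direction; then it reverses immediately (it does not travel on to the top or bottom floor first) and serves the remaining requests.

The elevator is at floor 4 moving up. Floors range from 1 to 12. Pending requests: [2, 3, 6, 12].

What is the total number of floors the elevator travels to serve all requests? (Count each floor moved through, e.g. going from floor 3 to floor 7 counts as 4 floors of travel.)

Start at floor 4 moving up, LOOK stop order: [6, 12, 3, 2]
  4 → 6: |6-4| = 2, total = 2
  6 → 12: |12-6| = 6, total = 8
  12 → 3: |3-12| = 9, total = 17
  3 → 2: |2-3| = 1, total = 18

Answer: 18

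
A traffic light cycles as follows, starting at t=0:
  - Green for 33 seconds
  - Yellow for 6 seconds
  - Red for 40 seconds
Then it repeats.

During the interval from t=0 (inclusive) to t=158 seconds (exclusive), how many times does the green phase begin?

Cycle = 33+6+40 = 79s
green phase starts at t = k*79 + 0 for k=0,1,2,...
Need k*79+0 < 158 → k < 2.000
k ∈ {0, ..., 1} → 2 starts

Answer: 2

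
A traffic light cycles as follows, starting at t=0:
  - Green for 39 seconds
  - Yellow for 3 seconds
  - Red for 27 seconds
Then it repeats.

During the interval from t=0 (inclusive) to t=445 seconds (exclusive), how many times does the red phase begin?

Answer: 6

Derivation:
Cycle = 39+3+27 = 69s
red phase starts at t = k*69 + 42 for k=0,1,2,...
Need k*69+42 < 445 → k < 5.841
k ∈ {0, ..., 5} → 6 starts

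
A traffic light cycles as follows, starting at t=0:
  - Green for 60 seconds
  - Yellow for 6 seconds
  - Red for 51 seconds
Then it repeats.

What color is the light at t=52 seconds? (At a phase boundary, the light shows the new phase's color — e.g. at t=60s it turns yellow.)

Cycle length = 60 + 6 + 51 = 117s
t = 52, phase_t = 52 mod 117 = 52
52 < 60 (green end) → GREEN

Answer: green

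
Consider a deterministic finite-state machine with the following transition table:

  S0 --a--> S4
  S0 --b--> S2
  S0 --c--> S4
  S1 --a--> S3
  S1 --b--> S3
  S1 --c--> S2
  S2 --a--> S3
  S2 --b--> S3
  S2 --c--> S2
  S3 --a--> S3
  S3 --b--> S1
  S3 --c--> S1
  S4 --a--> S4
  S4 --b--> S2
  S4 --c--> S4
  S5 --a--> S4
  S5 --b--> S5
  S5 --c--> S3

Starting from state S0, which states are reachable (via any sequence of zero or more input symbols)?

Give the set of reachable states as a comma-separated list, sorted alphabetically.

Answer: S0, S1, S2, S3, S4

Derivation:
BFS from S0:
  visit S0: S0--a-->S4 (new), S0--b-->S2 (new), S0--c-->S4 (seen)
  visit S4: S4--a-->S4 (seen), S4--b-->S2 (seen), S4--c-->S4 (seen)
  visit S2: S2--a-->S3 (new), S2--b-->S3 (seen), S2--c-->S2 (seen)
  visit S3: S3--a-->S3 (seen), S3--b-->S1 (new), S3--c-->S1 (seen)
  visit S1: S1--a-->S3 (seen), S1--b-->S3 (seen), S1--c-->S2 (seen)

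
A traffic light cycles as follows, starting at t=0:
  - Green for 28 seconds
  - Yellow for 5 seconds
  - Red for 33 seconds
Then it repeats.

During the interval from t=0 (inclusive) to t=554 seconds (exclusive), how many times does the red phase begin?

Answer: 8

Derivation:
Cycle = 28+5+33 = 66s
red phase starts at t = k*66 + 33 for k=0,1,2,...
Need k*66+33 < 554 → k < 7.894
k ∈ {0, ..., 7} → 8 starts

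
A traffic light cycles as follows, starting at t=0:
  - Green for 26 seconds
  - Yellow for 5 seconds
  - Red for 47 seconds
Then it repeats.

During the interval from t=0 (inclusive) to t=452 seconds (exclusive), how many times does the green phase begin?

Cycle = 26+5+47 = 78s
green phase starts at t = k*78 + 0 for k=0,1,2,...
Need k*78+0 < 452 → k < 5.795
k ∈ {0, ..., 5} → 6 starts

Answer: 6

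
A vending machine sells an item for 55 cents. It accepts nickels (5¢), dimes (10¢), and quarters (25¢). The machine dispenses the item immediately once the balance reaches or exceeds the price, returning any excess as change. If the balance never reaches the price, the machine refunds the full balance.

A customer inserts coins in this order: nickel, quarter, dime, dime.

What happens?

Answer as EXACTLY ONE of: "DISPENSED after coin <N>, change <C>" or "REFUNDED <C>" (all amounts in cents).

Price: 55¢
Coin 1 (nickel, 5¢): balance = 5¢
Coin 2 (quarter, 25¢): balance = 30¢
Coin 3 (dime, 10¢): balance = 40¢
Coin 4 (dime, 10¢): balance = 50¢
All coins inserted, balance 50¢ < price 55¢ → REFUND 50¢

Answer: REFUNDED 50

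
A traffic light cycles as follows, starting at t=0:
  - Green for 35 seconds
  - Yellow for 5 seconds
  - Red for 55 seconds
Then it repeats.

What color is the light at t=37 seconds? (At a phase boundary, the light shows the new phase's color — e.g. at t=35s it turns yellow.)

Answer: yellow

Derivation:
Cycle length = 35 + 5 + 55 = 95s
t = 37, phase_t = 37 mod 95 = 37
35 <= 37 < 40 (yellow end) → YELLOW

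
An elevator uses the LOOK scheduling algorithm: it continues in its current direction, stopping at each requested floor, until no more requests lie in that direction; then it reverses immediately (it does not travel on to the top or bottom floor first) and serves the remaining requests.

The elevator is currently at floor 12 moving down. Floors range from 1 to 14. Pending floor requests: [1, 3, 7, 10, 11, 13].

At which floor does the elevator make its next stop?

Current floor: 12, direction: down
Requests above: [13]
Requests below: [1, 3, 7, 10, 11]
Moving down and requests lie below → nearest below is max([1, 3, 7, 10, 11]) = 11

Answer: 11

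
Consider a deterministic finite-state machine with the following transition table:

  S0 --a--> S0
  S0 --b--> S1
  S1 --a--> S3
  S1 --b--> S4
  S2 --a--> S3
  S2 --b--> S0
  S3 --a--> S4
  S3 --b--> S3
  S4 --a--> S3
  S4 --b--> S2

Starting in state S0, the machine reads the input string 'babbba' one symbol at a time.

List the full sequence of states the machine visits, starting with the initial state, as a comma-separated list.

Answer: S0, S1, S3, S3, S3, S3, S4

Derivation:
Start: S0
  read 'b': S0 --b--> S1
  read 'a': S1 --a--> S3
  read 'b': S3 --b--> S3
  read 'b': S3 --b--> S3
  read 'b': S3 --b--> S3
  read 'a': S3 --a--> S4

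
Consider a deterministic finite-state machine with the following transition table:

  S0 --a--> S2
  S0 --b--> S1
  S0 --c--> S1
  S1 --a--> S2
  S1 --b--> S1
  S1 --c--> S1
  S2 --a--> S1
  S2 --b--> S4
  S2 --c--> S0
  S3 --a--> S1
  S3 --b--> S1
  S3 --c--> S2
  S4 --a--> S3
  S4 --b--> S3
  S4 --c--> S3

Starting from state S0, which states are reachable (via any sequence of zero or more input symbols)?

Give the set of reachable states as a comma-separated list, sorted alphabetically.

BFS from S0:
  visit S0: S0--a-->S2 (new), S0--b-->S1 (new), S0--c-->S1 (seen)
  visit S2: S2--a-->S1 (seen), S2--b-->S4 (new), S2--c-->S0 (seen)
  visit S1: S1--a-->S2 (seen), S1--b-->S1 (seen), S1--c-->S1 (seen)
  visit S4: S4--a-->S3 (new), S4--b-->S3 (seen), S4--c-->S3 (seen)
  visit S3: S3--a-->S1 (seen), S3--b-->S1 (seen), S3--c-->S2 (seen)

Answer: S0, S1, S2, S3, S4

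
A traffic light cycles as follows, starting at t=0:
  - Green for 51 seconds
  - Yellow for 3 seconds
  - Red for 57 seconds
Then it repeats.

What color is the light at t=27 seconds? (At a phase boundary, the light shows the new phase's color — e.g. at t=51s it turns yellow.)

Answer: green

Derivation:
Cycle length = 51 + 3 + 57 = 111s
t = 27, phase_t = 27 mod 111 = 27
27 < 51 (green end) → GREEN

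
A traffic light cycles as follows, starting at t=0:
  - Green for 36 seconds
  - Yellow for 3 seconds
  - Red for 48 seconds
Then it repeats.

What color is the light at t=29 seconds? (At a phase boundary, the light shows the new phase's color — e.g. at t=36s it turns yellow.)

Answer: green

Derivation:
Cycle length = 36 + 3 + 48 = 87s
t = 29, phase_t = 29 mod 87 = 29
29 < 36 (green end) → GREEN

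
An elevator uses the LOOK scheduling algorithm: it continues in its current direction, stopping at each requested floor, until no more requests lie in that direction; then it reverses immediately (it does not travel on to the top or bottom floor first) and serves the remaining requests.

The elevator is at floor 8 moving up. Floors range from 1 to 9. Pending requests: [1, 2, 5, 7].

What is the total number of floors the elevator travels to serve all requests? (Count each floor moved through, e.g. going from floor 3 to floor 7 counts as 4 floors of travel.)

Start at floor 8 moving up, LOOK stop order: [7, 5, 2, 1]
  8 → 7: |7-8| = 1, total = 1
  7 → 5: |5-7| = 2, total = 3
  5 → 2: |2-5| = 3, total = 6
  2 → 1: |1-2| = 1, total = 7

Answer: 7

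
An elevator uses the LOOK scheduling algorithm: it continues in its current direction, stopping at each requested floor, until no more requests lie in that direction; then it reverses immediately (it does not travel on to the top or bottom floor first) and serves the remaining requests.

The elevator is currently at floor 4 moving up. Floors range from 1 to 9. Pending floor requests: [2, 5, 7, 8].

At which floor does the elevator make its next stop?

Current floor: 4, direction: up
Requests above: [5, 7, 8]
Requests below: [2]
Moving up and requests lie above → nearest above is min([5, 7, 8]) = 5

Answer: 5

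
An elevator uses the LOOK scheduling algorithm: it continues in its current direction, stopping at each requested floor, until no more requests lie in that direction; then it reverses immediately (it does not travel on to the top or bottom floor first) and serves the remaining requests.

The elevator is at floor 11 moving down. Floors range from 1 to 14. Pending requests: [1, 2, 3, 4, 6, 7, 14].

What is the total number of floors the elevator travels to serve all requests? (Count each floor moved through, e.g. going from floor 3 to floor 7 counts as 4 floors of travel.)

Start at floor 11 moving down, LOOK stop order: [7, 6, 4, 3, 2, 1, 14]
  11 → 7: |7-11| = 4, total = 4
  7 → 6: |6-7| = 1, total = 5
  6 → 4: |4-6| = 2, total = 7
  4 → 3: |3-4| = 1, total = 8
  3 → 2: |2-3| = 1, total = 9
  2 → 1: |1-2| = 1, total = 10
  1 → 14: |14-1| = 13, total = 23

Answer: 23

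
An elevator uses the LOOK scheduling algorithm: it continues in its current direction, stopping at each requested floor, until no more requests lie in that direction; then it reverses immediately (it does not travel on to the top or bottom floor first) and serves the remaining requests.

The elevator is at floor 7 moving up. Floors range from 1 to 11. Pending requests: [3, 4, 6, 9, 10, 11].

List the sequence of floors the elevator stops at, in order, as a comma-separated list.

Current: 7, moving UP
Serve above first (ascending): [9, 10, 11]
Then reverse, serve below (descending): [6, 4, 3]

Answer: 9, 10, 11, 6, 4, 3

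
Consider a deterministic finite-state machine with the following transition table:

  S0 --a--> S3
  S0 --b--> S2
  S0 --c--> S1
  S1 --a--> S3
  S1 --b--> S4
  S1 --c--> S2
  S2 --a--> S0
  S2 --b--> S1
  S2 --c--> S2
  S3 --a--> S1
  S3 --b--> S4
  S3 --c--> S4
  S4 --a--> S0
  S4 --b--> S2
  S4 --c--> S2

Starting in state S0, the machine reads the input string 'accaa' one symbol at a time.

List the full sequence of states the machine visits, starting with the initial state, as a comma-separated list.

Answer: S0, S3, S4, S2, S0, S3

Derivation:
Start: S0
  read 'a': S0 --a--> S3
  read 'c': S3 --c--> S4
  read 'c': S4 --c--> S2
  read 'a': S2 --a--> S0
  read 'a': S0 --a--> S3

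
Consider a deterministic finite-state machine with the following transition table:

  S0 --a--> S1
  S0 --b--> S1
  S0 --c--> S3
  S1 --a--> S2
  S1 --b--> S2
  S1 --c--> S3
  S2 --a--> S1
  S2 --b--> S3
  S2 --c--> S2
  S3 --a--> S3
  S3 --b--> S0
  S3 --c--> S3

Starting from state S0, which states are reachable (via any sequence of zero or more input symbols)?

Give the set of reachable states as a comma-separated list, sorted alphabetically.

Answer: S0, S1, S2, S3

Derivation:
BFS from S0:
  visit S0: S0--a-->S1 (new), S0--b-->S1 (seen), S0--c-->S3 (new)
  visit S1: S1--a-->S2 (new), S1--b-->S2 (seen), S1--c-->S3 (seen)
  visit S3: S3--a-->S3 (seen), S3--b-->S0 (seen), S3--c-->S3 (seen)
  visit S2: S2--a-->S1 (seen), S2--b-->S3 (seen), S2--c-->S2 (seen)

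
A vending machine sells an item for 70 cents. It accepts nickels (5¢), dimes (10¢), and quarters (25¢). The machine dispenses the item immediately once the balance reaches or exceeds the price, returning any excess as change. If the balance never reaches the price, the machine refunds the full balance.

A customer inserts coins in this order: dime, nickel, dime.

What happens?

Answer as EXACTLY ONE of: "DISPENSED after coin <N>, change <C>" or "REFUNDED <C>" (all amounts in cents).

Answer: REFUNDED 25

Derivation:
Price: 70¢
Coin 1 (dime, 10¢): balance = 10¢
Coin 2 (nickel, 5¢): balance = 15¢
Coin 3 (dime, 10¢): balance = 25¢
All coins inserted, balance 25¢ < price 70¢ → REFUND 25¢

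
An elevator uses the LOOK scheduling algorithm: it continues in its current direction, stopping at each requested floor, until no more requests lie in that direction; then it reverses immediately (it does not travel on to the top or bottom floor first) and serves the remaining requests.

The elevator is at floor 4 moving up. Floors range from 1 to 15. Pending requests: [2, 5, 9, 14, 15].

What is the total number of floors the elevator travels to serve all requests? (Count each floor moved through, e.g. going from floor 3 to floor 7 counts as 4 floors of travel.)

Answer: 24

Derivation:
Start at floor 4 moving up, LOOK stop order: [5, 9, 14, 15, 2]
  4 → 5: |5-4| = 1, total = 1
  5 → 9: |9-5| = 4, total = 5
  9 → 14: |14-9| = 5, total = 10
  14 → 15: |15-14| = 1, total = 11
  15 → 2: |2-15| = 13, total = 24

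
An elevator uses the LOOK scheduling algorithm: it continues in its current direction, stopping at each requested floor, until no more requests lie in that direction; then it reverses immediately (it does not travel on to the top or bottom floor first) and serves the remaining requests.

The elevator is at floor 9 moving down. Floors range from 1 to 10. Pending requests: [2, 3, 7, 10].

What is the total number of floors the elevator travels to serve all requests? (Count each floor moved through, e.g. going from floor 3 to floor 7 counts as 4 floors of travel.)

Answer: 15

Derivation:
Start at floor 9 moving down, LOOK stop order: [7, 3, 2, 10]
  9 → 7: |7-9| = 2, total = 2
  7 → 3: |3-7| = 4, total = 6
  3 → 2: |2-3| = 1, total = 7
  2 → 10: |10-2| = 8, total = 15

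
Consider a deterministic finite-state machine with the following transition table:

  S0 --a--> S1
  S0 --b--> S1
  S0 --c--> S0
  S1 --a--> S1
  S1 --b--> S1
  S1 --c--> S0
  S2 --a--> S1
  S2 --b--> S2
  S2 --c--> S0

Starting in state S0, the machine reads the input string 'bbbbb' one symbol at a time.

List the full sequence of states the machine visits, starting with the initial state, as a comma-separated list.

Start: S0
  read 'b': S0 --b--> S1
  read 'b': S1 --b--> S1
  read 'b': S1 --b--> S1
  read 'b': S1 --b--> S1
  read 'b': S1 --b--> S1

Answer: S0, S1, S1, S1, S1, S1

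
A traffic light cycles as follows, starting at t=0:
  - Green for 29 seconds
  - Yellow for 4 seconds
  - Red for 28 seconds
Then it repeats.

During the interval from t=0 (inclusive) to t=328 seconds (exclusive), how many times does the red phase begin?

Answer: 5

Derivation:
Cycle = 29+4+28 = 61s
red phase starts at t = k*61 + 33 for k=0,1,2,...
Need k*61+33 < 328 → k < 4.836
k ∈ {0, ..., 4} → 5 starts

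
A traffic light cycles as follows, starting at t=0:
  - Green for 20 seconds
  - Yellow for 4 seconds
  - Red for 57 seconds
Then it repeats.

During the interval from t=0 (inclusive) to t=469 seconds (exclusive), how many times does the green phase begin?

Cycle = 20+4+57 = 81s
green phase starts at t = k*81 + 0 for k=0,1,2,...
Need k*81+0 < 469 → k < 5.790
k ∈ {0, ..., 5} → 6 starts

Answer: 6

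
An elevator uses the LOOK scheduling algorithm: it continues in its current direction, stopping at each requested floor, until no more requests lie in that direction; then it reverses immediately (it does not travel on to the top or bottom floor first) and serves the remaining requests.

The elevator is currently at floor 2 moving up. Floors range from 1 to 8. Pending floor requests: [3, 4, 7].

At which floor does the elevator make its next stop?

Answer: 3

Derivation:
Current floor: 2, direction: up
Requests above: [3, 4, 7]
Requests below: []
Moving up and requests lie above → nearest above is min([3, 4, 7]) = 3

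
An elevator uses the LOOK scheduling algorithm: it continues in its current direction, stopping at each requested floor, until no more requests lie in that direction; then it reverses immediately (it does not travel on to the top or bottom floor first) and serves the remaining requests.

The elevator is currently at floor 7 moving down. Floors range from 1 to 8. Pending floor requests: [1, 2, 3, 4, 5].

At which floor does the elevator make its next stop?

Answer: 5

Derivation:
Current floor: 7, direction: down
Requests above: []
Requests below: [1, 2, 3, 4, 5]
Moving down and requests lie below → nearest below is max([1, 2, 3, 4, 5]) = 5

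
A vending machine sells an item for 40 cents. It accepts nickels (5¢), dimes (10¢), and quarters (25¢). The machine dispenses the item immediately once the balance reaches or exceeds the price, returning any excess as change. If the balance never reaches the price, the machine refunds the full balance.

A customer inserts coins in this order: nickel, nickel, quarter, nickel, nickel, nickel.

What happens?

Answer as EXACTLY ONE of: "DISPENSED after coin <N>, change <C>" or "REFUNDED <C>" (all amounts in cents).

Answer: DISPENSED after coin 4, change 0

Derivation:
Price: 40¢
Coin 1 (nickel, 5¢): balance = 5¢
Coin 2 (nickel, 5¢): balance = 10¢
Coin 3 (quarter, 25¢): balance = 35¢
Coin 4 (nickel, 5¢): balance = 40¢
  → balance >= price → DISPENSE, change = 40 - 40 = 0¢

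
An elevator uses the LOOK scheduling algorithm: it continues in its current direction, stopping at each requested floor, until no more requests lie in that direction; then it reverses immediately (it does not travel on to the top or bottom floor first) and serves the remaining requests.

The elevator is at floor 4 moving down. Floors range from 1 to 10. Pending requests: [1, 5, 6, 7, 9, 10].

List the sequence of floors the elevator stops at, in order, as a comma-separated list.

Current: 4, moving DOWN
Serve below first (descending): [1]
Then reverse, serve above (ascending): [5, 6, 7, 9, 10]

Answer: 1, 5, 6, 7, 9, 10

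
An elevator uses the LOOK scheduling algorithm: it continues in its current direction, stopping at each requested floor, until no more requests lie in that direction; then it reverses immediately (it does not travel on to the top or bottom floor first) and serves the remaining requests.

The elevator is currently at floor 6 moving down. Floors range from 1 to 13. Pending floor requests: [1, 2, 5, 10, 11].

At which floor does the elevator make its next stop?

Current floor: 6, direction: down
Requests above: [10, 11]
Requests below: [1, 2, 5]
Moving down and requests lie below → nearest below is max([1, 2, 5]) = 5

Answer: 5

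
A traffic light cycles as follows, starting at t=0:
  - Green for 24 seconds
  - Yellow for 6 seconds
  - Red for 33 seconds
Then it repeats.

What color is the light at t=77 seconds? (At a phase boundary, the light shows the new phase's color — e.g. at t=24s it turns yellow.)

Answer: green

Derivation:
Cycle length = 24 + 6 + 33 = 63s
t = 77, phase_t = 77 mod 63 = 14
14 < 24 (green end) → GREEN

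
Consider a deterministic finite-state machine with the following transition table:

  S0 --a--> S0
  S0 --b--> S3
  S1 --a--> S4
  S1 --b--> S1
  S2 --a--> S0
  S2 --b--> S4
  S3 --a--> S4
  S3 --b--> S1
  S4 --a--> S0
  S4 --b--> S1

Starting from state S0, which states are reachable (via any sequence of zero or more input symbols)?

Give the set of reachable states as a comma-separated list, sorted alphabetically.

BFS from S0:
  visit S0: S0--a-->S0 (seen), S0--b-->S3 (new)
  visit S3: S3--a-->S4 (new), S3--b-->S1 (new)
  visit S4: S4--a-->S0 (seen), S4--b-->S1 (seen)
  visit S1: S1--a-->S4 (seen), S1--b-->S1 (seen)

Answer: S0, S1, S3, S4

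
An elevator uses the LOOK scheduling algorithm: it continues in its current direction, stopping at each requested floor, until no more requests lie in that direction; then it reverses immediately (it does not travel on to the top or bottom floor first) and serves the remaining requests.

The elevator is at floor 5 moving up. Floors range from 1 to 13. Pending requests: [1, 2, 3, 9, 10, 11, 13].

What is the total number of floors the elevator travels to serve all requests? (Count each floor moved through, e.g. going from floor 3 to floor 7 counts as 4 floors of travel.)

Answer: 20

Derivation:
Start at floor 5 moving up, LOOK stop order: [9, 10, 11, 13, 3, 2, 1]
  5 → 9: |9-5| = 4, total = 4
  9 → 10: |10-9| = 1, total = 5
  10 → 11: |11-10| = 1, total = 6
  11 → 13: |13-11| = 2, total = 8
  13 → 3: |3-13| = 10, total = 18
  3 → 2: |2-3| = 1, total = 19
  2 → 1: |1-2| = 1, total = 20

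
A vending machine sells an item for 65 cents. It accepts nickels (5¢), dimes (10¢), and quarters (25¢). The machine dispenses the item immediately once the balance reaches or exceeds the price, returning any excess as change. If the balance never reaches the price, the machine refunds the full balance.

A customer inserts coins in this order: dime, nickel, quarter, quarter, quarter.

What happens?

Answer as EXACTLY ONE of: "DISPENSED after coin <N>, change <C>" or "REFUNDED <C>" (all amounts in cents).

Answer: DISPENSED after coin 4, change 0

Derivation:
Price: 65¢
Coin 1 (dime, 10¢): balance = 10¢
Coin 2 (nickel, 5¢): balance = 15¢
Coin 3 (quarter, 25¢): balance = 40¢
Coin 4 (quarter, 25¢): balance = 65¢
  → balance >= price → DISPENSE, change = 65 - 65 = 0¢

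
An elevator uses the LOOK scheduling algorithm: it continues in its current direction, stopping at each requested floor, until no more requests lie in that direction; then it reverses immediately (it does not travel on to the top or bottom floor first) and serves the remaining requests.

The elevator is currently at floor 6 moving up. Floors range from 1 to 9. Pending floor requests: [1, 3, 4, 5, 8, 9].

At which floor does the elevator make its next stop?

Answer: 8

Derivation:
Current floor: 6, direction: up
Requests above: [8, 9]
Requests below: [1, 3, 4, 5]
Moving up and requests lie above → nearest above is min([8, 9]) = 8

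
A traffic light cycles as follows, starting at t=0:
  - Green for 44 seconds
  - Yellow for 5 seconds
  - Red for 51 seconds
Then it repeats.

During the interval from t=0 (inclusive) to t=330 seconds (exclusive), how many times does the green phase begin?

Cycle = 44+5+51 = 100s
green phase starts at t = k*100 + 0 for k=0,1,2,...
Need k*100+0 < 330 → k < 3.300
k ∈ {0, ..., 3} → 4 starts

Answer: 4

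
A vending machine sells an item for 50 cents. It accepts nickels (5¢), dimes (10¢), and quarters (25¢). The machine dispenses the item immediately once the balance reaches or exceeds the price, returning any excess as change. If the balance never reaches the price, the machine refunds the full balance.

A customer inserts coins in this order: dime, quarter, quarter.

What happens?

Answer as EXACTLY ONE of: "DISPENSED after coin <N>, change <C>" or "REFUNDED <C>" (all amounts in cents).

Price: 50¢
Coin 1 (dime, 10¢): balance = 10¢
Coin 2 (quarter, 25¢): balance = 35¢
Coin 3 (quarter, 25¢): balance = 60¢
  → balance >= price → DISPENSE, change = 60 - 50 = 10¢

Answer: DISPENSED after coin 3, change 10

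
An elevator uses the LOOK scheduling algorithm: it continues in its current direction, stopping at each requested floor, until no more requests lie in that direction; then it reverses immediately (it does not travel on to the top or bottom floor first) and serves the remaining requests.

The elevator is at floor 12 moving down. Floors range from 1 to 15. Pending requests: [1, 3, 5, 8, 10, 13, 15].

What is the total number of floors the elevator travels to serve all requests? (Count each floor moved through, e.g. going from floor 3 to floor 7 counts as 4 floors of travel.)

Answer: 25

Derivation:
Start at floor 12 moving down, LOOK stop order: [10, 8, 5, 3, 1, 13, 15]
  12 → 10: |10-12| = 2, total = 2
  10 → 8: |8-10| = 2, total = 4
  8 → 5: |5-8| = 3, total = 7
  5 → 3: |3-5| = 2, total = 9
  3 → 1: |1-3| = 2, total = 11
  1 → 13: |13-1| = 12, total = 23
  13 → 15: |15-13| = 2, total = 25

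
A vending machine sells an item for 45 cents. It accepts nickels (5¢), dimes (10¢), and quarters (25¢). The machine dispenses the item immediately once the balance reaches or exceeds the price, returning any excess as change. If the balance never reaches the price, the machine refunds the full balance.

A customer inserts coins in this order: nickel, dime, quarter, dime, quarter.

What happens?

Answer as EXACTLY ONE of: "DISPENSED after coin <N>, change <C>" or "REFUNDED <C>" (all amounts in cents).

Answer: DISPENSED after coin 4, change 5

Derivation:
Price: 45¢
Coin 1 (nickel, 5¢): balance = 5¢
Coin 2 (dime, 10¢): balance = 15¢
Coin 3 (quarter, 25¢): balance = 40¢
Coin 4 (dime, 10¢): balance = 50¢
  → balance >= price → DISPENSE, change = 50 - 45 = 5¢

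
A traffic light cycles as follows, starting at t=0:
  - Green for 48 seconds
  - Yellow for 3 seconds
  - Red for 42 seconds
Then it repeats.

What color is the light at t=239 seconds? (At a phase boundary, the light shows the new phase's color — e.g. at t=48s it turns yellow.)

Answer: red

Derivation:
Cycle length = 48 + 3 + 42 = 93s
t = 239, phase_t = 239 mod 93 = 53
53 >= 51 → RED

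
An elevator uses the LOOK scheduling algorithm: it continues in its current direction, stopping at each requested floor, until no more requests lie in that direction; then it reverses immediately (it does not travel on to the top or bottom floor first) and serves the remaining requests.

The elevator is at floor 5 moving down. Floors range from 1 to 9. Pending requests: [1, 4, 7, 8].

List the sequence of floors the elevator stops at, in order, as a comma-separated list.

Answer: 4, 1, 7, 8

Derivation:
Current: 5, moving DOWN
Serve below first (descending): [4, 1]
Then reverse, serve above (ascending): [7, 8]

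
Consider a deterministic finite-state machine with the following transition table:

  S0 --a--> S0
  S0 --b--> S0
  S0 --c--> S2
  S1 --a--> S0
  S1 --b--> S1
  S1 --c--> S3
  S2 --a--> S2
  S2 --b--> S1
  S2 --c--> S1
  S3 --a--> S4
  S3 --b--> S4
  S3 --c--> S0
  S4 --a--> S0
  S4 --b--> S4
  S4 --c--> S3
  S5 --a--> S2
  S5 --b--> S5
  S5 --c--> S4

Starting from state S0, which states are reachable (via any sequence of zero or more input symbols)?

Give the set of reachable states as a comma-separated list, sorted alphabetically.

Answer: S0, S1, S2, S3, S4

Derivation:
BFS from S0:
  visit S0: S0--a-->S0 (seen), S0--b-->S0 (seen), S0--c-->S2 (new)
  visit S2: S2--a-->S2 (seen), S2--b-->S1 (new), S2--c-->S1 (seen)
  visit S1: S1--a-->S0 (seen), S1--b-->S1 (seen), S1--c-->S3 (new)
  visit S3: S3--a-->S4 (new), S3--b-->S4 (seen), S3--c-->S0 (seen)
  visit S4: S4--a-->S0 (seen), S4--b-->S4 (seen), S4--c-->S3 (seen)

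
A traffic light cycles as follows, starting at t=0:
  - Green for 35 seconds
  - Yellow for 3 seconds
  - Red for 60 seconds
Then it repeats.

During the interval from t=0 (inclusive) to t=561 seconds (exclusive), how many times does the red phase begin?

Answer: 6

Derivation:
Cycle = 35+3+60 = 98s
red phase starts at t = k*98 + 38 for k=0,1,2,...
Need k*98+38 < 561 → k < 5.337
k ∈ {0, ..., 5} → 6 starts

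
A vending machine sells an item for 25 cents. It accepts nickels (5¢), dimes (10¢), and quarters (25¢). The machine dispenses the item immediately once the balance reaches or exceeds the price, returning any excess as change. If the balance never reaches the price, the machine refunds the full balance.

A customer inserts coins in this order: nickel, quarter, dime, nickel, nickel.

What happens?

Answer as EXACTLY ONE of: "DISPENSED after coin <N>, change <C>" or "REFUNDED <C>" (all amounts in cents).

Price: 25¢
Coin 1 (nickel, 5¢): balance = 5¢
Coin 2 (quarter, 25¢): balance = 30¢
  → balance >= price → DISPENSE, change = 30 - 25 = 5¢

Answer: DISPENSED after coin 2, change 5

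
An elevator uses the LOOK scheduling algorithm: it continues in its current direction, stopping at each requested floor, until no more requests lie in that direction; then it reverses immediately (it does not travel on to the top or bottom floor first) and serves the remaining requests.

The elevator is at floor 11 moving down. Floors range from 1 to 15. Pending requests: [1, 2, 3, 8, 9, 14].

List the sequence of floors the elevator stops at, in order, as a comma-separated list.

Answer: 9, 8, 3, 2, 1, 14

Derivation:
Current: 11, moving DOWN
Serve below first (descending): [9, 8, 3, 2, 1]
Then reverse, serve above (ascending): [14]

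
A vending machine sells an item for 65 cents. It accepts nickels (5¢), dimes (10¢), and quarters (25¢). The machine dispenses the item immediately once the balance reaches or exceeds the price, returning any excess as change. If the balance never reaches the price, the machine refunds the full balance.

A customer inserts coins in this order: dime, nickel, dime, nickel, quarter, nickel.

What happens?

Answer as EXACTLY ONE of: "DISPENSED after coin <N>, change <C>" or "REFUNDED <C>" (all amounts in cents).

Price: 65¢
Coin 1 (dime, 10¢): balance = 10¢
Coin 2 (nickel, 5¢): balance = 15¢
Coin 3 (dime, 10¢): balance = 25¢
Coin 4 (nickel, 5¢): balance = 30¢
Coin 5 (quarter, 25¢): balance = 55¢
Coin 6 (nickel, 5¢): balance = 60¢
All coins inserted, balance 60¢ < price 65¢ → REFUND 60¢

Answer: REFUNDED 60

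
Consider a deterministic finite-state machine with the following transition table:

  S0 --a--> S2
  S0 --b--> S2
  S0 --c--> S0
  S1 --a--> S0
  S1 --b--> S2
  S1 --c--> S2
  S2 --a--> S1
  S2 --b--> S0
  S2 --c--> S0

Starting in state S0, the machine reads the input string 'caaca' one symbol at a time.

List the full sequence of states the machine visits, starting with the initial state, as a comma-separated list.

Start: S0
  read 'c': S0 --c--> S0
  read 'a': S0 --a--> S2
  read 'a': S2 --a--> S1
  read 'c': S1 --c--> S2
  read 'a': S2 --a--> S1

Answer: S0, S0, S2, S1, S2, S1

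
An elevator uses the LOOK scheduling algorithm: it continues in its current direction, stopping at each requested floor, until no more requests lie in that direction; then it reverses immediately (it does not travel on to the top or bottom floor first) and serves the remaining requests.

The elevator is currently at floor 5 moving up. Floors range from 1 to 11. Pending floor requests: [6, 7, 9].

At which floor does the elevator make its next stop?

Current floor: 5, direction: up
Requests above: [6, 7, 9]
Requests below: []
Moving up and requests lie above → nearest above is min([6, 7, 9]) = 6

Answer: 6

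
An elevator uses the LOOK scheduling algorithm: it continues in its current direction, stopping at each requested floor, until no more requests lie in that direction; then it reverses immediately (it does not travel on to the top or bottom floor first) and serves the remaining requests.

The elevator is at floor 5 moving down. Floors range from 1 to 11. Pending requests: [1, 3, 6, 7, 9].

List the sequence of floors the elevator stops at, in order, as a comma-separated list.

Current: 5, moving DOWN
Serve below first (descending): [3, 1]
Then reverse, serve above (ascending): [6, 7, 9]

Answer: 3, 1, 6, 7, 9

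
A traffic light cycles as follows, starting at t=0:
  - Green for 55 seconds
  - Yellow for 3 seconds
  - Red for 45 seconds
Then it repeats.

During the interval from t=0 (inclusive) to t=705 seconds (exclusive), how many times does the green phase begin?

Answer: 7

Derivation:
Cycle = 55+3+45 = 103s
green phase starts at t = k*103 + 0 for k=0,1,2,...
Need k*103+0 < 705 → k < 6.845
k ∈ {0, ..., 6} → 7 starts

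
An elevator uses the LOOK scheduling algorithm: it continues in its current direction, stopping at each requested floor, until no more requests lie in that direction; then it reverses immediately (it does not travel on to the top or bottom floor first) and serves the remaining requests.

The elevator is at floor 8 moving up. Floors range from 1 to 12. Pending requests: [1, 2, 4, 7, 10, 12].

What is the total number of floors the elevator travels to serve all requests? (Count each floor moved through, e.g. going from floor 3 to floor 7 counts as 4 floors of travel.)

Answer: 15

Derivation:
Start at floor 8 moving up, LOOK stop order: [10, 12, 7, 4, 2, 1]
  8 → 10: |10-8| = 2, total = 2
  10 → 12: |12-10| = 2, total = 4
  12 → 7: |7-12| = 5, total = 9
  7 → 4: |4-7| = 3, total = 12
  4 → 2: |2-4| = 2, total = 14
  2 → 1: |1-2| = 1, total = 15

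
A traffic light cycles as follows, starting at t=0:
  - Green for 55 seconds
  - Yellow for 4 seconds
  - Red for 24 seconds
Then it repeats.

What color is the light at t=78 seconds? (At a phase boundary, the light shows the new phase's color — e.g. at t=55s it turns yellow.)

Cycle length = 55 + 4 + 24 = 83s
t = 78, phase_t = 78 mod 83 = 78
78 >= 59 → RED

Answer: red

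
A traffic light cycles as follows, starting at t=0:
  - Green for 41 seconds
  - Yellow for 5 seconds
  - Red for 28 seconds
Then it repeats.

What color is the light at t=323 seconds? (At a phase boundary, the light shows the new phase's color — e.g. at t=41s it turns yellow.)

Answer: green

Derivation:
Cycle length = 41 + 5 + 28 = 74s
t = 323, phase_t = 323 mod 74 = 27
27 < 41 (green end) → GREEN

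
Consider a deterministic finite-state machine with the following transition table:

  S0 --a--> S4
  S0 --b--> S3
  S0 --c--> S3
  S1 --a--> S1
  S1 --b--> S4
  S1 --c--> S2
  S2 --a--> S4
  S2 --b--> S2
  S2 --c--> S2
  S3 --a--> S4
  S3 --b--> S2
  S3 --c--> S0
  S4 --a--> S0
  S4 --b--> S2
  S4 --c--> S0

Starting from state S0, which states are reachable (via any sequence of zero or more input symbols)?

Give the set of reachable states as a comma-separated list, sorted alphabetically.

Answer: S0, S2, S3, S4

Derivation:
BFS from S0:
  visit S0: S0--a-->S4 (new), S0--b-->S3 (new), S0--c-->S3 (seen)
  visit S4: S4--a-->S0 (seen), S4--b-->S2 (new), S4--c-->S0 (seen)
  visit S3: S3--a-->S4 (seen), S3--b-->S2 (seen), S3--c-->S0 (seen)
  visit S2: S2--a-->S4 (seen), S2--b-->S2 (seen), S2--c-->S2 (seen)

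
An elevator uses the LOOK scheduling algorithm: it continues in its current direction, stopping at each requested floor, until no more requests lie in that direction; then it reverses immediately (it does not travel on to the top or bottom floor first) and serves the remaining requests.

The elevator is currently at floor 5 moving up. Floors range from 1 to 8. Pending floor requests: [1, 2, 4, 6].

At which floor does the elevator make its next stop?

Answer: 6

Derivation:
Current floor: 5, direction: up
Requests above: [6]
Requests below: [1, 2, 4]
Moving up and requests lie above → nearest above is min([6]) = 6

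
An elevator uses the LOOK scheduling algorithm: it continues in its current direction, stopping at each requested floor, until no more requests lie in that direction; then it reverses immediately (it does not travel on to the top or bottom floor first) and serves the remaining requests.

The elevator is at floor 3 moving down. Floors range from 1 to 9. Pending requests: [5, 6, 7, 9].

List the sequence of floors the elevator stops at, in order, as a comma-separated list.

Answer: 5, 6, 7, 9

Derivation:
Current: 3, moving DOWN
Serve below first (descending): []
Then reverse, serve above (ascending): [5, 6, 7, 9]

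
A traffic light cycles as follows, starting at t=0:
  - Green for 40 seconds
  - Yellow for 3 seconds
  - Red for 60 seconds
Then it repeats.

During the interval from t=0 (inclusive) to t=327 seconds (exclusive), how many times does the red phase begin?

Answer: 3

Derivation:
Cycle = 40+3+60 = 103s
red phase starts at t = k*103 + 43 for k=0,1,2,...
Need k*103+43 < 327 → k < 2.757
k ∈ {0, ..., 2} → 3 starts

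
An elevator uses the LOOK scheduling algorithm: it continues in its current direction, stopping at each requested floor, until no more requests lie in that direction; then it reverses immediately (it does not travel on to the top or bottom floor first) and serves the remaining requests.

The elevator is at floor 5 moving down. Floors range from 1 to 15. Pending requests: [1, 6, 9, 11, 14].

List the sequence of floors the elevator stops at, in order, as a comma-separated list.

Answer: 1, 6, 9, 11, 14

Derivation:
Current: 5, moving DOWN
Serve below first (descending): [1]
Then reverse, serve above (ascending): [6, 9, 11, 14]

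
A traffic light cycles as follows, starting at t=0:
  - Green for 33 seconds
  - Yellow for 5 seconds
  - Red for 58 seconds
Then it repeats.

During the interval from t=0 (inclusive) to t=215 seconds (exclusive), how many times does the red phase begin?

Cycle = 33+5+58 = 96s
red phase starts at t = k*96 + 38 for k=0,1,2,...
Need k*96+38 < 215 → k < 1.844
k ∈ {0, ..., 1} → 2 starts

Answer: 2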